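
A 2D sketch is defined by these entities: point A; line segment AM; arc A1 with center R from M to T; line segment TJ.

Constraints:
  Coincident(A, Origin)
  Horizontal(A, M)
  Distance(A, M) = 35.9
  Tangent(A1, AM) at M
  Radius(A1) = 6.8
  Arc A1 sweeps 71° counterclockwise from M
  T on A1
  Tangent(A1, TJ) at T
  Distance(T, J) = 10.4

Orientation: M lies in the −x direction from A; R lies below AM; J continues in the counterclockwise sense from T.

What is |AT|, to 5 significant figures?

42.577

A1 meets AM tangentially, so RM is at right angles to AM, so R = M + (0, -6.8) = (-35.900, -6.8000). On A1, M sits at bearing 90° from R; a 71° counterclockwise sweep puts T at bearing 161°, so T = R + 6.8·(cos 161°, sin 161°) = (-42.330, -4.5861). Then |AT| = |T − A| = 42.577.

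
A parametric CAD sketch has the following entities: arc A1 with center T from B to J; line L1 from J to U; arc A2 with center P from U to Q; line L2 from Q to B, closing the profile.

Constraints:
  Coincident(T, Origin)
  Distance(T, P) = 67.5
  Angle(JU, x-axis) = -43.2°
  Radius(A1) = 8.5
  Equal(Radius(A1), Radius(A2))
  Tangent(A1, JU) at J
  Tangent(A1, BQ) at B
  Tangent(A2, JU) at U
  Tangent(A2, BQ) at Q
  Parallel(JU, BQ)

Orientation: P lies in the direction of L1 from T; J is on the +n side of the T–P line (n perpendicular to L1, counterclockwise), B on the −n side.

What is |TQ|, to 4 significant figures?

68.03

The slot axis is L1's direction at -43.2°, so u = (cos -43.2°, sin -43.2°) = (0.7290, -0.6845) and n = (−sin -43.2°, cos -43.2°) = (0.6845, 0.7290). T is at the origin and P lies 67.5 along u from T, so P = 67.5·u = (49.21, -46.21). Tangency of A1 to both parallel lines with radius 8.5 puts J and B at T ± 8.5·n: J = (5.819, 6.196), B = (-5.819, -6.196). Equal radii place U and Q the same way about P: U = P + 8.5·n = (55.02, -40.01), Q = P − 8.5·n = (43.39, -52.40). Then |TQ| = |Q − T| = 68.03.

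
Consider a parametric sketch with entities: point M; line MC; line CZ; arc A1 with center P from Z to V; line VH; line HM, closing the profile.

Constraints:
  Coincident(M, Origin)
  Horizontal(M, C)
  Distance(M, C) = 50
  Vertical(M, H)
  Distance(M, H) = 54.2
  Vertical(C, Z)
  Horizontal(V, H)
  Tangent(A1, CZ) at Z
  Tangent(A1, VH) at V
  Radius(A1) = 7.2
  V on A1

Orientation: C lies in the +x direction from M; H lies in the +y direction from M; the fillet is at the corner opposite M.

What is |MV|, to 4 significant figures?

69.06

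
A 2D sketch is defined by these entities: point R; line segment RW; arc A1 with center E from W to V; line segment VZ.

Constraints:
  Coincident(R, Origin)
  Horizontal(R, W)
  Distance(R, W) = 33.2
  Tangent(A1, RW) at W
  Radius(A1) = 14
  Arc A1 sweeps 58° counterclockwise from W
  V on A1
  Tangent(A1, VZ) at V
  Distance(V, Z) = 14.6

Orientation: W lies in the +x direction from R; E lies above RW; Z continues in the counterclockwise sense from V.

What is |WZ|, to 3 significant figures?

27.3

On A1, W sits at bearing -90° from E; a 58° counterclockwise sweep puts V at bearing -32°, so V = E + 14.0·(cos -32°, sin -32°) = (45.1, 6.58). The tangent condition forces EV to be normal to VZ, so VZ runs along (−sin -32°, cos -32°); with |VZ| = 14.6, Z = (52.8, 19.0). Then |WZ| = |Z − W| = 27.3.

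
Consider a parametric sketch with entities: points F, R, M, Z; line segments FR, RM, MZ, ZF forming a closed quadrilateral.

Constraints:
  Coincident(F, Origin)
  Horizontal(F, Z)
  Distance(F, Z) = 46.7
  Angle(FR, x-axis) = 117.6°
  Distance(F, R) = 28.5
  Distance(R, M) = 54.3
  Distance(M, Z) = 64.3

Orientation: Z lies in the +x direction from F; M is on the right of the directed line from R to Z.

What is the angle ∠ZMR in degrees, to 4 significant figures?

65.85°

F is at the origin; F and Z share the same y with |FZ| = 46.7 and Z in +x, so Z = (46.7, 0). FR runs at 117.6° with |FR| = 28.5, so R = (-13.20, 25.26). M is determined by |RM| = 54.3 and |MZ| = 64.3 together: it lies at the intersection of circle(R, 54.3) and circle(Z, 64.3). With |RZ| = 65.01, the foot of the radical line on RZ is 23.38 from R and the perpendicular offset is √(54.3² − 23.38²) = 49.01. Taking the right-of-RZ solution: M = (-10.70, -28.99).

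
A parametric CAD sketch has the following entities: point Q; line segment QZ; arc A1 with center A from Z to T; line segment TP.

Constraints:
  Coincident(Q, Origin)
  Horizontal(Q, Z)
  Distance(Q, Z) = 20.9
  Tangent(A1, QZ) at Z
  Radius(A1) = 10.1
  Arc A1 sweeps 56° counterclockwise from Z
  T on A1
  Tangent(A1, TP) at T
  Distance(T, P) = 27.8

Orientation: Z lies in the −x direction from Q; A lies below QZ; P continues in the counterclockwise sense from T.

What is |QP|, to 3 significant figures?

52.6

On A1, Z sits at bearing 90° from A; a 56° counterclockwise sweep puts T at bearing 146°, so T = A + 10.1·(cos 146°, sin 146°) = (-29.3, -4.45). Since A1 is tangent to TP there, AT ⟂ TP, so TP runs along (−sin 146°, cos 146°); with |TP| = 27.8, P = (-44.8, -27.5). Then |QP| = |P − Q| = 52.6.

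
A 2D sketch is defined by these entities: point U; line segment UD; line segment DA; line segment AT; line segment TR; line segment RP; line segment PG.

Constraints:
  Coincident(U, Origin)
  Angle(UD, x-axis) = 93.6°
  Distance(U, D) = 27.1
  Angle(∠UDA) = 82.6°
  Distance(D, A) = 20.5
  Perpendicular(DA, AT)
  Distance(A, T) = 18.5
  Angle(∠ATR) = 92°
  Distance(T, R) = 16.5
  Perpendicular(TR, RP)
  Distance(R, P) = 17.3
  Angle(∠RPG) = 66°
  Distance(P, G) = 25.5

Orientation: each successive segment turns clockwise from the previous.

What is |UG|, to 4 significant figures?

28.22

U is at the origin; UD runs at 93.6° with length 27.1, so D = (-1.702, 27.05). ∠UDA = 82.6° gives DA at -3.800° from the x-axis; with |DA| = 20.5, A = (18.75, 25.69). DA ⟂ AT, so AT runs at -93.80°; with |AT| = 18.5, T = (17.53, 7.229). ∠ATR = 92.0° gives TR at 178.2° from the x-axis; with |TR| = 16.5, R = (1.035, 7.747). The perpendicularity gives RP at right angles to TR, so RP runs at 88.20°; with |RP| = 17.3, P = (1.579, 25.04). ∠RPG = 66.0° gives PG at -25.80° from the x-axis; with |PG| = 25.5, G = (24.54, 13.94). Then |UG| = |G − U| = 28.22.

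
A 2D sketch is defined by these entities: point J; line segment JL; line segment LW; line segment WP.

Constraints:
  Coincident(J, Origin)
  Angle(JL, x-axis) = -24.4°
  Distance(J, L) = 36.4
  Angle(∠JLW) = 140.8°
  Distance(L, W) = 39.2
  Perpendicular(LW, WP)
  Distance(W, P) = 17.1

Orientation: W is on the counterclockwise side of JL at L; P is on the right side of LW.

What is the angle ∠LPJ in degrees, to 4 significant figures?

7.183°

J is at the origin; JL runs at -24.4° with length 36.4, so L = 36.4·(cos -24.4°, sin -24.4°) = (33.15, -15.04). ∠JLW = 140.8°, so LW runs at -24.4° + (180° − 140.8°) = 14.80° from the x-axis; with |LW| = 39.2, W = L + 39.2·(cos 14.80°, sin 14.80°) = (71.05, -5.024). LW ⟂ WP; with |WP| = 17.1 on the right of LW, P = W + 17.1·(0.2554, -0.9668) = (75.42, -21.56). Then cos ∠LPJ = PL·PJ / (|PL||PJ|), giving 7.183°.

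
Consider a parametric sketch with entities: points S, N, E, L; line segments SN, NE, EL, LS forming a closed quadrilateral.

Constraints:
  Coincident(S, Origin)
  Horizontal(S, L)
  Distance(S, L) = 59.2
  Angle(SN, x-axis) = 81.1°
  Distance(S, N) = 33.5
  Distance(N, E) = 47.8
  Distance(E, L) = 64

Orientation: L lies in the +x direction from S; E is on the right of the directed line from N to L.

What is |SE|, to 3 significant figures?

14.3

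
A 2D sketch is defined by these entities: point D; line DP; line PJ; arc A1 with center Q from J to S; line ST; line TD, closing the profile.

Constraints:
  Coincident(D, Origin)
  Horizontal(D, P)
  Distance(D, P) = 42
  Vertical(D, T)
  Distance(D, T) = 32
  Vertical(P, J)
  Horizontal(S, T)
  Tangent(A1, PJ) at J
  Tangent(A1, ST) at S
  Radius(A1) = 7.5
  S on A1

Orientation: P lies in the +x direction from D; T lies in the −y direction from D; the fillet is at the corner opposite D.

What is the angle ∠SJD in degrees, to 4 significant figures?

75.26°

The virtual corner opposite D is at (42.00, -32.00). Since A1 is tangent to PJ there, QJ ⟂ PJ and the tangent condition forces QS to be normal to ST, with radius 7.5, so the center Q sits 7.5 in from both sides at Q = (34.50, -24.50). That places the tangent points at J = (42.00, -24.50) on PJ and S = (34.50, -32.00) on ST. Then cos ∠SJD = JS·JD / (|JS||JD|), giving 75.26°.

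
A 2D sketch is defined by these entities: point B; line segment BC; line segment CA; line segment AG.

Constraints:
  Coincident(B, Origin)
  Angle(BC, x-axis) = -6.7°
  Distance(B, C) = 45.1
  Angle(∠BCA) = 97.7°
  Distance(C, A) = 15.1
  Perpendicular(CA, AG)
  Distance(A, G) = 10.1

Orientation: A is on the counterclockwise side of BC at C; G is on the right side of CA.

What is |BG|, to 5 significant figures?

58.731

B is at the origin; BC runs at -6.7° with length 45.1, so C = 45.1·(cos -6.7°, sin -6.7°) = (44.792, -5.2619). ∠BCA = 97.7°, so CA runs at -6.7° + (180° − 97.7°) = 75.600° from the x-axis; with |CA| = 15.1, A = C + 15.1·(cos 75.600°, sin 75.600°) = (48.547, 9.3638). The perpendicularity gives AG at right angles to CA; with |AG| = 10.1 on the right of CA, G = A + 10.1·(0.96858, -0.24869) = (58.330, 6.8520). Then |BG| = |G − B| = 58.731.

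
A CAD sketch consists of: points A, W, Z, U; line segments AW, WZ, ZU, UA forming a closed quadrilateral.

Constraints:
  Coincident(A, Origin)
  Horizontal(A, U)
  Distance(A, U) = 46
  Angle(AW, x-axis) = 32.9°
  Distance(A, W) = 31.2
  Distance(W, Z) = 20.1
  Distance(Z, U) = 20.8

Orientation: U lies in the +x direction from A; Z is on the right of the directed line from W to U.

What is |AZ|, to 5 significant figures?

25.631

Checks: |WZ| = 20.10 ✓; |ZU| = 20.80 ✓.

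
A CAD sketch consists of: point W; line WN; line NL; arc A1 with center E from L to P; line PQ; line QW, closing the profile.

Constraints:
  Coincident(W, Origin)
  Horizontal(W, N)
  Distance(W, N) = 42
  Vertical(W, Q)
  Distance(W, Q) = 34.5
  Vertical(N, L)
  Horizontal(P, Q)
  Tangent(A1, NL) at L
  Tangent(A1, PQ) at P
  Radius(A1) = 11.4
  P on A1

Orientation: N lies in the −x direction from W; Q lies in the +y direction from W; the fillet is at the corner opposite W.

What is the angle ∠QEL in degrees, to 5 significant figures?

159.57°

The virtual corner opposite W is at (-42.000, 34.500). A1 meets NL tangentially, so EL is at right angles to NL and since A1 is tangent to PQ there, EP ⟂ PQ, with radius 11.4, so the center E sits 11.4 in from both sides at E = (-30.600, 23.100). That places the tangent points at L = (-42.000, 23.100) on NL and P = (-30.600, 34.500) on PQ. Then cos ∠QEL = EQ·EL / (|EQ||EL|), giving 159.57°.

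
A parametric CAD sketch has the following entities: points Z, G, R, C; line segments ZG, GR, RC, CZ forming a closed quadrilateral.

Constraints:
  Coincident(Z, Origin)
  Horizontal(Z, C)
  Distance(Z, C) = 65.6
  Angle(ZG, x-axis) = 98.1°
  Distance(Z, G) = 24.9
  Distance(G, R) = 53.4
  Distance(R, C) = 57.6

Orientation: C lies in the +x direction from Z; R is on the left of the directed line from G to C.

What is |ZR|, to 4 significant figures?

67.29

Z is at the origin; ZC is horizontal with |ZC| = 65.6 and C in +x, so C = (65.6, 0). ZG runs at 98.1° with |ZG| = 24.9, so G = (-3.508, 24.65). R is determined by |GR| = 53.4 and |RC| = 57.6 together: it lies at the intersection of circle(G, 53.4) and circle(C, 57.6). With |GC| = 73.37, the foot of the radical line on GC is 33.51 from G and the perpendicular offset is √(53.4² − 33.51²) = 41.58. Taking the left-of-GC solution: R = (42.02, 52.55).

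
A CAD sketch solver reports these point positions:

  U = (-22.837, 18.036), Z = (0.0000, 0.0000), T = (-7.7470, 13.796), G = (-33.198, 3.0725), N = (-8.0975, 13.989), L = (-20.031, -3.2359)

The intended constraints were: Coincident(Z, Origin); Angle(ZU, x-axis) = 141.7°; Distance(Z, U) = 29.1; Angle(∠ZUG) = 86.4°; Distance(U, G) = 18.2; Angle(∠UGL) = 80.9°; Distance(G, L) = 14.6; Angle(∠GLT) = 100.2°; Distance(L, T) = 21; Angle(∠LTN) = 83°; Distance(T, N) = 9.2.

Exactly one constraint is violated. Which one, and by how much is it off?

Distance(T, N) = 9.2 — off by 8.80.

Z = (0.00, 0.00) ✓; ZU at 141.7° ✓; |ZU| = 29.10 ✓; ∠ZUG = 86.40° ✓; |UG| = 18.20 ✓; ∠UGL = 80.90° ✓; |GL| = 14.60 ✓; ∠GLT = 100.2° ✓; |LT| = 21.00 ✓; ∠LTN = 83.04° ✓; |TN| = 0.4001 ✗.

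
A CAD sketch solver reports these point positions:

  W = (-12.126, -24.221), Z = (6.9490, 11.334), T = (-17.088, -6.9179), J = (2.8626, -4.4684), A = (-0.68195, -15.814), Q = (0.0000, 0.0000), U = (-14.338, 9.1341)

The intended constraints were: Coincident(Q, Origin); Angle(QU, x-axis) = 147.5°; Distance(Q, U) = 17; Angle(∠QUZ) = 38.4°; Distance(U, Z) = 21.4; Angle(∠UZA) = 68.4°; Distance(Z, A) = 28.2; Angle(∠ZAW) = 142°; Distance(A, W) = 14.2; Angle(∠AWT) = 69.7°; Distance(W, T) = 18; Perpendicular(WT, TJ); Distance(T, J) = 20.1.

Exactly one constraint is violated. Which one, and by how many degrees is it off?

Perpendicular(WT, TJ) — off by 9.00°.

Q = (0.00, 0.00) ✓; QU at 147.5° ✓; |QU| = 17.00 ✓; ∠QUZ = 38.40° ✓; |UZ| = 21.40 ✓; ∠UZA = 68.40° ✓; |ZA| = 28.20 ✓; ∠ZAW = 142.0° ✓; |AW| = 14.20 ✓; ∠AWT = 69.70° ✓; |WT| = 18.00 ✓; ∠(WT, TJ) = 99.00° ✗; |TJ| = 20.10 ✓.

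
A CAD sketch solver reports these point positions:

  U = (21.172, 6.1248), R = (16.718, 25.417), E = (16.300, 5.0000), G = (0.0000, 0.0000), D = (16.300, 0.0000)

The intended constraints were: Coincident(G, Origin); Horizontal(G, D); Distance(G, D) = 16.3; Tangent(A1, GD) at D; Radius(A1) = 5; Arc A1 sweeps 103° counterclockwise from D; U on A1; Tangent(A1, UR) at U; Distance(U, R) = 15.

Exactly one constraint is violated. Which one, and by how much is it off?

Distance(U, R) = 15 — off by 4.80.

G = (0.00, 0.00) ✓; G.y = 0.00, D.y = 0.00 ✓; |GD| = 16.30 ✓; ∠(ED, DG) = 90.00° ✓; |ED| = 5.000 ✓; bearing(E→U) − bearing(E→D) = 103.0° ✓; |EU| = 5.000 ✓; ∠(EU, UR) = 90.00° ✓; |UR| = 19.80 ✗.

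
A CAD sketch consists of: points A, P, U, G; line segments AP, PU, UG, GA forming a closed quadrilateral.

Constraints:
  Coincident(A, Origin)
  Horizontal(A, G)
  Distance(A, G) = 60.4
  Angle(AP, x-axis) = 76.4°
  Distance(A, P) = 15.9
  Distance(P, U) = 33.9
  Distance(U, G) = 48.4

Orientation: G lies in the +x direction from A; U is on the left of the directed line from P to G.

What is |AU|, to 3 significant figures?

47.7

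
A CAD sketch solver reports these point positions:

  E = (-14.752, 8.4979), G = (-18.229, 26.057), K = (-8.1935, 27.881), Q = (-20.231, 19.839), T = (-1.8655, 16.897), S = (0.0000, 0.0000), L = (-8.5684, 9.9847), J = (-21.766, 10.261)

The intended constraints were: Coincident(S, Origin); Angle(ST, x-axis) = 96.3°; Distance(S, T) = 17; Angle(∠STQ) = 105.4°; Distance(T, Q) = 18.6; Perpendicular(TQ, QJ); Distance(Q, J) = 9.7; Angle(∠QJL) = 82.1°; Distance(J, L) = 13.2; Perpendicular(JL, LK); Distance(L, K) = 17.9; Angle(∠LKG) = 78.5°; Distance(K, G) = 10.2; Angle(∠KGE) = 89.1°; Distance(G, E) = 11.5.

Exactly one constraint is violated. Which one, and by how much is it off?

Distance(G, E) = 11.5 — off by 6.40.

S = (0.00, 0.00) ✓; ST at 96.30° ✓; |ST| = 17.00 ✓; ∠STQ = 105.4° ✓; |TQ| = 18.60 ✓; ∠(TQ, QJ) = 90.00° ✓; |QJ| = 9.700 ✓; ∠QJL = 82.09° ✓; |JL| = 13.20 ✓; ∠(JL, LK) = 90.00° ✓; |LK| = 17.90 ✓; ∠LKG = 78.50° ✓; |KG| = 10.20 ✓; ∠KGE = 89.10° ✓; |GE| = 17.90 ✗.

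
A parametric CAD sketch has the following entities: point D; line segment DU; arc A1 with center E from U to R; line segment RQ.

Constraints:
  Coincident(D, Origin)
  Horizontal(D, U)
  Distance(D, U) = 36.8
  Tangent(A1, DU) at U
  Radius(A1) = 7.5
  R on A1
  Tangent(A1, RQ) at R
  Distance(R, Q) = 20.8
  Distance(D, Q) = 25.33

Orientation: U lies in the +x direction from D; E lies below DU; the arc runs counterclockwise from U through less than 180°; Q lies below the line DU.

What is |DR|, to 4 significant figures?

31.24

Checks: |EU| = 7.500 ✓; |ER| = 7.500 ✓; ∠(ER, RQ) = 90.00° ✓; |RQ| = 20.80 ✓; |DQ| = 25.33 ✓.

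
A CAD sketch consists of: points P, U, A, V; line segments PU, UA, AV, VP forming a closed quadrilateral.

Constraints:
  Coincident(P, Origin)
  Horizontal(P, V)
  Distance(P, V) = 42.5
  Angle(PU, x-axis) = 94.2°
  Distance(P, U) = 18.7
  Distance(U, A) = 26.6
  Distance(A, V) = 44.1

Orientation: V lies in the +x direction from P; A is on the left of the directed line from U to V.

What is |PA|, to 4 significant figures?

40.98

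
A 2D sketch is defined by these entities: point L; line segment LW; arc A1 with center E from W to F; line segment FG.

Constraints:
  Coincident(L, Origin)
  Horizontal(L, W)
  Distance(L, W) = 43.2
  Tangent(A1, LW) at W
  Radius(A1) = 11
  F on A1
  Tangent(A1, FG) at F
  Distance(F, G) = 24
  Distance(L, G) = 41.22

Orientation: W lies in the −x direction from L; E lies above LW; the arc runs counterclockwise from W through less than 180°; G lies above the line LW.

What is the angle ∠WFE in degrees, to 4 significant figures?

52.20°

Checks: |EF| = 11.00 ✓; ∠(EF, FG) = 90.00° ✓; |FG| = 24.00 ✓; |LG| = 41.22 ✓.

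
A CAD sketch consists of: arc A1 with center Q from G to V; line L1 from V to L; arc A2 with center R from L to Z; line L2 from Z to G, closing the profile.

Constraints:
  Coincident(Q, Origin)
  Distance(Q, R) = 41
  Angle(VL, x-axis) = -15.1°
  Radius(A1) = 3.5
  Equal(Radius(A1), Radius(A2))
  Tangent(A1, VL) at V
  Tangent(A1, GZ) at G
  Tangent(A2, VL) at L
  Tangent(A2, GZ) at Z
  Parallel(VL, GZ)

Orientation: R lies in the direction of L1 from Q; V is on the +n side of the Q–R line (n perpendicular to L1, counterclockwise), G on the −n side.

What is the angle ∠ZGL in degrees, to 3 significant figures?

9.69°

The slot axis is L1's direction at -15.1°, so u = (cos -15.1°, sin -15.1°) = (0.965, -0.261) and n = (−sin -15.1°, cos -15.1°) = (0.261, 0.965). Q is at the origin and R lies 41.0 along u from Q, so R = 41.0·u = (39.6, -10.7). Tangency of A1 to both parallel lines with radius 3.5 puts V and G at Q ± 3.5·n: V = (0.912, 3.38), G = (-0.912, -3.38). Equal radii place L and Z the same way about R: L = R + 3.5·n = (40.5, -7.30), Z = R − 3.5·n = (38.7, -14.1). Then cos ∠ZGL = GZ·GL / (|GZ||GL|), giving 9.69°.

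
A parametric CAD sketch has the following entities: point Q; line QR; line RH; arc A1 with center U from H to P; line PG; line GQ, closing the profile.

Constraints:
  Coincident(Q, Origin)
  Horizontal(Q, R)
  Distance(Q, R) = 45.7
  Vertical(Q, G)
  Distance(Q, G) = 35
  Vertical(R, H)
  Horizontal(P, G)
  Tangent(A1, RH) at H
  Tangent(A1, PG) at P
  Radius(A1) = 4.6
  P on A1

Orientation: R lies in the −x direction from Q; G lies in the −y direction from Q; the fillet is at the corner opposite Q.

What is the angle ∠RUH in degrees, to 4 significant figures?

81.40°

Q is at the origin; QR is horizontal with |QR| = 45.7 and R on the −x side, so R = (-45.70, 0.000). QG is vertical with |QG| = 35.0 and G on the −y side, so G = (0.000, -35.00). The virtual corner opposite Q is at (-45.70, -35.00). A1 meets RH tangentially, so UH is at right angles to RH and tangency of A1 to PG means the radius UP is perpendicular to PG, with radius 4.6, so the center U sits 4.6 in from both sides at U = (-41.10, -30.40). That places the tangent points at H = (-45.70, -30.40) on RH and P = (-41.10, -35.00) on PG. Then cos ∠RUH = UR·UH / (|UR||UH|), giving 81.40°.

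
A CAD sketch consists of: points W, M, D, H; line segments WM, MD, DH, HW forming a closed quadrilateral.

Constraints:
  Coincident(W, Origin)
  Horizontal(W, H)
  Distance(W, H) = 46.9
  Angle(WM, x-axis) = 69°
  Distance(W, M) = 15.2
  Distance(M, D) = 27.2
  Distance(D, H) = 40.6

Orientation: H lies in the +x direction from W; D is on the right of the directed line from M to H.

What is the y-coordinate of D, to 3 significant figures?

-12.9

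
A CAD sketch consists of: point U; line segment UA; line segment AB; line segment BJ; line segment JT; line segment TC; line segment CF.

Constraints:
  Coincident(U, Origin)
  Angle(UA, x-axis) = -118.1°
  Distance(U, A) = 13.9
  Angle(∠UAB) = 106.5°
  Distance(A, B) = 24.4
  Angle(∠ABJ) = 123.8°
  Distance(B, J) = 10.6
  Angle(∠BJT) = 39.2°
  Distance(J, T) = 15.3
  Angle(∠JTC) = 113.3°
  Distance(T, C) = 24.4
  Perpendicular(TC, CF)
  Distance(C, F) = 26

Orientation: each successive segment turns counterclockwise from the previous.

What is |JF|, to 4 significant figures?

32.71

U is at the origin; UA runs at -118.1° with length 13.9, so A = (-6.547, -12.26). ∠UAB = 106.5° gives AB at -44.60° from the x-axis; with |AB| = 24.4, B = (10.83, -29.39). ∠ABJ = 123.8° gives BJ at 11.60° from the x-axis; with |BJ| = 10.6, J = (21.21, -27.26). ∠BJT = 39.2° gives JT at 152.4° from the x-axis; with |JT| = 15.3, T = (7.651, -20.17). ∠JTC = 113.3° gives TC at -140.9° from the x-axis; with |TC| = 24.4, C = (-11.28, -35.56). The perpendicularity gives CF at right angles to TC, so CF runs at -50.90°; with |CF| = 26.0, F = (5.113, -55.74). Then |JF| = |F − J| = 32.71.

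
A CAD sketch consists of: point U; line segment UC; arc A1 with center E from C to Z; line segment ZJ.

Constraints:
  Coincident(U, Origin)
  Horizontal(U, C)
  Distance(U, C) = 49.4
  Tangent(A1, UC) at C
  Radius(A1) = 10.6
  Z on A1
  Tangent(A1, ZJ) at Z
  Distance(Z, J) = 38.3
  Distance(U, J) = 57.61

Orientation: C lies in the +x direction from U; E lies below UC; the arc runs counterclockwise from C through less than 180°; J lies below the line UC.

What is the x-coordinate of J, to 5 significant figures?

33.368

Checks: |EZ| = 10.60 ✓; ∠(EZ, ZJ) = 90.00° ✓; |ZJ| = 38.30 ✓; |UJ| = 57.61 ✓.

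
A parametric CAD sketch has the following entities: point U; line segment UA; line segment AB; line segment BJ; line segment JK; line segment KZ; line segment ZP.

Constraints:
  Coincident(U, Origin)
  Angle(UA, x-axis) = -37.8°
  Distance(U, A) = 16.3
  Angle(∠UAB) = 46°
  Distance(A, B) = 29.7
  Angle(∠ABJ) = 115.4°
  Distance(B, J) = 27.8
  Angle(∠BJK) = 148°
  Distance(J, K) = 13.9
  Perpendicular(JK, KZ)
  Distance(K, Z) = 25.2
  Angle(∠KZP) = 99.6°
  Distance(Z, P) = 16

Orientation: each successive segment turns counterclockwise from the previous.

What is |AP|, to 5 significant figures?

24.541

U is at the origin; UA runs at -37.8° with length 16.3, so A = (12.880, -9.9904). ∠UAB = 46.0° gives AB at 96.200° from the x-axis; with |AB| = 29.7, B = (9.6719, 19.536). ∠ABJ = 115.4° gives BJ at 160.80° from the x-axis; with |BJ| = 27.8, J = (-16.582, 28.678). ∠BJK = 148.0° gives JK at -167.20° from the x-axis; with |JK| = 13.9, K = (-30.136, 25.599). The perpendicularity gives KZ at right angles to JK, so KZ runs at -77.200°; with |KZ| = 25.2, Z = (-24.553, 1.0251). ∠KZP = 99.6° gives ZP at 3.2000° from the x-axis; with |ZP| = 16.0, P = (-8.5782, 1.9182). Then |AP| = |P − A| = 24.541.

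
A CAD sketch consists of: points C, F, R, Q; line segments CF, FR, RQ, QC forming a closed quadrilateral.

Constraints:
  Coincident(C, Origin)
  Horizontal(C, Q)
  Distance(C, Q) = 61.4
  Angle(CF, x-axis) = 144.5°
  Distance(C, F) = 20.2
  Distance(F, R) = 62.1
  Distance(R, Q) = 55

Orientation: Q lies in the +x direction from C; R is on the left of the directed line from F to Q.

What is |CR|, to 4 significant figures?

58.71

Checks: |FR| = 62.10 ✓; |RQ| = 55.00 ✓.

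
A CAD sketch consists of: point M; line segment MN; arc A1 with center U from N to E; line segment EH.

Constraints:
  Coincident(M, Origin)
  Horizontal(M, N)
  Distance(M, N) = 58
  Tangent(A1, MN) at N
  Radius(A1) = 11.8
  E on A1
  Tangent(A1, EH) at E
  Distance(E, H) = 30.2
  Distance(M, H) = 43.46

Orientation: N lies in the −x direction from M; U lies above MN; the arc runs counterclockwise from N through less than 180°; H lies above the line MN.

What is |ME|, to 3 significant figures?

48.5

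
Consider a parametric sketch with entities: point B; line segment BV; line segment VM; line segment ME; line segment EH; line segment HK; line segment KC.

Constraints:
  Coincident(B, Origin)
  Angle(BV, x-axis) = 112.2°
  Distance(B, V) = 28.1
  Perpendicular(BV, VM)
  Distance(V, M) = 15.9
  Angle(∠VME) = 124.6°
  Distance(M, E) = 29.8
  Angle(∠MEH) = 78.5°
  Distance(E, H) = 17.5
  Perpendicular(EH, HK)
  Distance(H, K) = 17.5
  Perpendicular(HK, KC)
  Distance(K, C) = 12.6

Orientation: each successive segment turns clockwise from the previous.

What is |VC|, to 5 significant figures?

23.818

B is at the origin; BV runs at 112.2° with length 28.1, so V = (-10.617, 26.017). The perpendicularity gives VM at right angles to BV, so VM runs at 22.200°; with |VM| = 15.9, M = (4.1040, 32.025). ∠VME = 124.6° gives ME at -33.200° from the x-axis; with |ME| = 29.8, E = (29.040, 15.707). ∠MEH = 78.5° gives EH at -134.70° from the x-axis; with |EH| = 17.5, H = (16.730, 3.2683). The perpendicularity gives HK at right angles to EH, so HK runs at 135.30°; with |HK| = 17.5, K = (4.2912, 15.578). HK ⟂ KC, so KC runs at 45.300°; with |KC| = 12.6, C = (13.154, 24.534). Then |VC| = |C − V| = 23.818.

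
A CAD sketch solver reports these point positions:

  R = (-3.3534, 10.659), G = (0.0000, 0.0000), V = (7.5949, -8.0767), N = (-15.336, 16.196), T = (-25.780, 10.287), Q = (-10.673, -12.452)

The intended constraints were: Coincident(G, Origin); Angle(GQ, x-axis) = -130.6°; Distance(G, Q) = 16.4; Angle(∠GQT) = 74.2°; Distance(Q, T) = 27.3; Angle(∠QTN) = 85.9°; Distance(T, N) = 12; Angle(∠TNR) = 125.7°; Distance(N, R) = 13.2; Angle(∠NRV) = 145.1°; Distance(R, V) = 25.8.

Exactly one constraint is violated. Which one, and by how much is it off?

Distance(R, V) = 25.8 — off by 4.10.

G = (0.00, 0.00) ✓; GQ at -130.6° ✓; |GQ| = 16.40 ✓; ∠GQT = 74.20° ✓; |QT| = 27.30 ✓; ∠QTN = 85.90° ✓; |TN| = 12.00 ✓; ∠TNR = 125.7° ✓; |NR| = 13.20 ✓; ∠NRV = 145.1° ✓; |RV| = 21.70 ✗.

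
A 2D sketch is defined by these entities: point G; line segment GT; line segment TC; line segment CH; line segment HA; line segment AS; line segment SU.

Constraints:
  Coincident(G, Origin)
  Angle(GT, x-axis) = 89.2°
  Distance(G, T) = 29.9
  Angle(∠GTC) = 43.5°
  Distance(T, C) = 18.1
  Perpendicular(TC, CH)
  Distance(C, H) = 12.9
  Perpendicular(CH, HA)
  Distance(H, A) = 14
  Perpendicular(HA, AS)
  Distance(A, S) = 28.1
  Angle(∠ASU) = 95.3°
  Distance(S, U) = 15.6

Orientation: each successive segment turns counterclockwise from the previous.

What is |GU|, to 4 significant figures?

37.28

G is at the origin; GT runs at 89.2° with length 29.9, so T = (0.4175, 29.90). ∠GTC = 43.5° gives TC at -134.3° from the x-axis; with |TC| = 18.1, C = (-12.22, 16.94). TC is perpendicular to CH, so CH runs at -44.30°; with |CH| = 12.9, H = (-2.991, 7.933). The perpendicularity gives HA at right angles to CH, so HA runs at 45.70°; with |HA| = 14.0, A = (6.786, 17.95). HA ⟂ AS, so AS runs at 135.7°; with |AS| = 28.1, S = (-13.32, 37.58). ∠ASU = 95.3° gives SU at -139.6° from the x-axis; with |SU| = 15.6, U = (-25.20, 27.47). Then |GU| = |U − G| = 37.28.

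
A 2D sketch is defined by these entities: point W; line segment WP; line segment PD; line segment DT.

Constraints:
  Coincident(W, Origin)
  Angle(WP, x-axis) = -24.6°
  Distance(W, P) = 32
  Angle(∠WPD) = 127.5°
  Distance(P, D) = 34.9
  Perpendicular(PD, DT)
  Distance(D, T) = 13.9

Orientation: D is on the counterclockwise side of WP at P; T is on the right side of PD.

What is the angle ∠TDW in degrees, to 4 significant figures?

115.0°

W is at the origin; WP runs at -24.6° with length 32.0, so P = 32.0·(cos -24.6°, sin -24.6°) = (29.10, -13.32). ∠WPD = 127.5°, so PD runs at -24.6° + (180° − 127.5°) = 27.90° from the x-axis; with |PD| = 34.9, D = P + 34.9·(cos 27.90°, sin 27.90°) = (59.94, 3.010). PD is perpendicular to DT; with |DT| = 13.9 on the right of PD, T = D + 13.9·(0.4679, -0.8838) = (66.44, -9.275). Then cos ∠TDW = DT·DW / (|DT||DW|), giving 115.0°.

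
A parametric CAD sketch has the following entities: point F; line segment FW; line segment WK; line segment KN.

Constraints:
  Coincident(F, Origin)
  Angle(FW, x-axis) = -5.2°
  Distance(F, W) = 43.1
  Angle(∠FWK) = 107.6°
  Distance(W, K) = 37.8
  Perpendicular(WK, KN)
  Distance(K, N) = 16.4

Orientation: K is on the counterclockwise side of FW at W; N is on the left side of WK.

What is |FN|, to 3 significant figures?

56.5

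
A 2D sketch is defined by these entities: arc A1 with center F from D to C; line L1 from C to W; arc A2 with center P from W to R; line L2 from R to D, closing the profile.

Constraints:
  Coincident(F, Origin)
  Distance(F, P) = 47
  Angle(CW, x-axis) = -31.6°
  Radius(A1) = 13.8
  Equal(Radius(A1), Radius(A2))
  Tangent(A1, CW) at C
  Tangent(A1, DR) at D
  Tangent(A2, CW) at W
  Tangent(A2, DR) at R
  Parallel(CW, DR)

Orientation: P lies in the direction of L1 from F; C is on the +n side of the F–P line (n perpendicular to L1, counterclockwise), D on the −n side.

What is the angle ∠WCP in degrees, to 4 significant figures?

16.36°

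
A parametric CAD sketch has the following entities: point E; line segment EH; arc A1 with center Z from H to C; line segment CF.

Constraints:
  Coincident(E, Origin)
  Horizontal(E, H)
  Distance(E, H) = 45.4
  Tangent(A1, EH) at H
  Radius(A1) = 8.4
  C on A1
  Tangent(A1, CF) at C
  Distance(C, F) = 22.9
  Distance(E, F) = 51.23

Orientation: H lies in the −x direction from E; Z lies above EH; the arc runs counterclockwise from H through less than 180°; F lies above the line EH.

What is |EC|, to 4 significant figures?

38.25

Checks: E = (0.00, 0.00) ✓; |ZC| = 8.400 ✓; ∠(ZC, CF) = 90.00° ✓; |CF| = 22.90 ✓; |EF| = 51.23 ✓.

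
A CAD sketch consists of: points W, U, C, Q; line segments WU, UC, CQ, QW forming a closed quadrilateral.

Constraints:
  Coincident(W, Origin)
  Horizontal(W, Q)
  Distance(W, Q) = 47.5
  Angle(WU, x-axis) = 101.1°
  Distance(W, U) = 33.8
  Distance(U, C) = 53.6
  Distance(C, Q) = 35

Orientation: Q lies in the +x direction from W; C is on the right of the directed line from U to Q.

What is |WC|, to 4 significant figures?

22.30

W is at the origin; WQ is horizontal with |WQ| = 47.5 and Q in +x, so Q = (47.5, 0). WU runs at 101.1° with |WU| = 33.8, so U = (-6.507, 33.17). C is determined by |UC| = 53.6 and |CQ| = 35.0 together: it lies at the intersection of circle(U, 53.6) and circle(Q, 35.0). With |UQ| = 63.38, the foot of the radical line on UQ is 44.69 from U and the perpendicular offset is √(53.6² − 44.69²) = 29.59. Taking the right-of-UQ solution: C = (16.09, -15.44).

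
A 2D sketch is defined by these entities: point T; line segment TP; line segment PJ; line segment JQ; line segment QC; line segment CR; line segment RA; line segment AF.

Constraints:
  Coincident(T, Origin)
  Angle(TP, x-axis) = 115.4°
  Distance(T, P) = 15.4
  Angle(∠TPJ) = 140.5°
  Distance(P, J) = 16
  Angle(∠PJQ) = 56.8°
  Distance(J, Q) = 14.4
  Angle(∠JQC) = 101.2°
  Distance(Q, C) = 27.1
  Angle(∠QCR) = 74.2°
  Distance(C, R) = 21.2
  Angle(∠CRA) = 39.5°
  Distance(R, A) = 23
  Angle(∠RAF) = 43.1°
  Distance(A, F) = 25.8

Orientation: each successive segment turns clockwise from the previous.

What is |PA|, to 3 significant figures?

8.79

T is at the origin; TP runs at 115.4° with length 15.4, so P = (-6.61, 13.9). ∠TPJ = 140.5° gives PJ at 75.9° from the x-axis; with |PJ| = 16.0, J = (-2.71, 29.4). ∠PJQ = 56.8° gives JQ at -47.3° from the x-axis; with |JQ| = 14.4, Q = (7.06, 18.8). ∠JQC = 101.2° gives QC at -126° from the x-axis; with |QC| = 27.1, C = (-8.91, -3.05). ∠QCR = 74.2° gives CR at 128° from the x-axis; with |CR| = 21.2, R = (-22.0, 13.6). ∠CRA = 39.5° gives RA at -12.4° from the x-axis; with |RA| = 23.0, A = (0.473, 8.69). Then |PA| = |A − P| = 8.79.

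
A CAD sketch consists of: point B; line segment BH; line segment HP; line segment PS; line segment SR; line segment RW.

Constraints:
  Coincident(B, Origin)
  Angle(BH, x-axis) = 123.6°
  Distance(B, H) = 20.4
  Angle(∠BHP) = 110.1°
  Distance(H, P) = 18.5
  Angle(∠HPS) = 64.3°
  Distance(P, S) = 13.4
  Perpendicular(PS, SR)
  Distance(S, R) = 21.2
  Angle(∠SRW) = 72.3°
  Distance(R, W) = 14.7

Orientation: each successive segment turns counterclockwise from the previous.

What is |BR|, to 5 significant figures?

16.288

B is at the origin; BH runs at 123.6° with length 20.4, so H = (-11.289, 16.992). ∠BHP = 110.1° gives HP at -166.50° from the x-axis; with |HP| = 18.5, P = (-29.278, 12.673). ∠HPS = 64.3° gives PS at -50.800° from the x-axis; with |PS| = 13.4, S = (-20.809, 2.2886). PS is perpendicular to SR, so SR runs at 39.200°; with |SR| = 21.2, R = (-4.3800, 15.688). Then |BR| = |R − B| = 16.288.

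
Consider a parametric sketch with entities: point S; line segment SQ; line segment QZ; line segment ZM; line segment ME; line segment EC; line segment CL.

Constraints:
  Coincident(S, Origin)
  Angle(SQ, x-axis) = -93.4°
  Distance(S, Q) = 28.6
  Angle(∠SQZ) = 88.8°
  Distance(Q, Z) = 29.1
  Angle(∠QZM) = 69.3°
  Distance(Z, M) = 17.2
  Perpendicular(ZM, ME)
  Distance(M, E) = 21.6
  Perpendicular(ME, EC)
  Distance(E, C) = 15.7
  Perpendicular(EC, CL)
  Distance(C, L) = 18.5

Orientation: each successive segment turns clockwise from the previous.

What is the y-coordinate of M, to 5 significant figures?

-10.666

S is at the origin; SQ runs at -93.4° with length 28.6, so Q = (-1.6962, -28.550). ∠SQZ = 88.8° gives QZ at 175.40° from the x-axis; with |QZ| = 29.1, Z = (-30.702, -26.216). ∠QZM = 69.3° gives ZM at 64.700° from the x-axis; with |ZM| = 17.2, M = (-23.352, -10.666). So M.y = -10.666.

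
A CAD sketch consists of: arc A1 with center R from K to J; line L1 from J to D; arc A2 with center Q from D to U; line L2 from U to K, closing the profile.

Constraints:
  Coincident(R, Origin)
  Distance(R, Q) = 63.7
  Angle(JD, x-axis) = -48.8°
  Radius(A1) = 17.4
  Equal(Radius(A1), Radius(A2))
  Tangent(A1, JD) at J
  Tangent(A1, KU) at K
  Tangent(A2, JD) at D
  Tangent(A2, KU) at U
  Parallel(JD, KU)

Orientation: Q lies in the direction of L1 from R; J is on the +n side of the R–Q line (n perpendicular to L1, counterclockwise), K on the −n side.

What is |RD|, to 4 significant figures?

66.03

Tangency of A1 to both parallel lines with radius 17.4 puts J and K at R ± 17.4·n: J = (13.09, 11.46), K = (-13.09, -11.46). Equal radii place D and U the same way about Q: D = Q + 17.4·n = (55.05, -36.47), U = Q − 17.4·n = (28.87, -59.39). Then |RD| = |D − R| = 66.03.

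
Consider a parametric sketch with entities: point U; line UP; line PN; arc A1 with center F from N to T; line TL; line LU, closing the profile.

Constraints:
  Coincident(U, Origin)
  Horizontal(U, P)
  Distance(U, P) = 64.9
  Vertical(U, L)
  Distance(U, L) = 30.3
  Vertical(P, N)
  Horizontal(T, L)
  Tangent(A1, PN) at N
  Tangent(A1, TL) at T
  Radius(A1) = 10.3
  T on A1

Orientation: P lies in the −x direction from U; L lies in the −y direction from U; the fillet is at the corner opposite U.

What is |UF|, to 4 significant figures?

58.15

U is at the origin; UP is horizontal with |UP| = 64.9 and P on the −x side, so P = (-64.90, 0.000). U and L share the same x with |UL| = 30.3 and L on the −y side, so L = (0.000, -30.30). The virtual corner opposite U is at (-64.90, -30.30). Tangency of A1 to PN means the radius FN is perpendicular to PN and the tangent condition forces FT to be normal to TL, with radius 10.3, so the center F sits 10.3 in from both sides at F = (-54.60, -20.00). Then |UF| = |F − U| = 58.15.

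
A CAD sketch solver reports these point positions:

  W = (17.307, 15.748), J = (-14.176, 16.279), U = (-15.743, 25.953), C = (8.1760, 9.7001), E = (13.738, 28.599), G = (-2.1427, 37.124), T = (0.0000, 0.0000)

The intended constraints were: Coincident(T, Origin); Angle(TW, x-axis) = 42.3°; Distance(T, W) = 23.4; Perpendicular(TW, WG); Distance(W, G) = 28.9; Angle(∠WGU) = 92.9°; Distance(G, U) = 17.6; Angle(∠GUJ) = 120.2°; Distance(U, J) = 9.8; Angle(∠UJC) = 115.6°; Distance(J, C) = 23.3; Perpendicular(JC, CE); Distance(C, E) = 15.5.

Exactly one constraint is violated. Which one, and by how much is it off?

Distance(C, E) = 15.5 — off by 4.20.

T = (0.00, 0.00) ✓; TW at 42.30° ✓; |TW| = 23.40 ✓; ∠(TW, WG) = 90.00° ✓; |WG| = 28.90 ✓; ∠WGU = 92.90° ✓; |GU| = 17.60 ✓; ∠GUJ = 120.2° ✓; |UJ| = 9.800 ✓; ∠UJC = 115.6° ✓; |JC| = 23.30 ✓; ∠(JC, CE) = 90.00° ✓; |CE| = 19.70 ✗.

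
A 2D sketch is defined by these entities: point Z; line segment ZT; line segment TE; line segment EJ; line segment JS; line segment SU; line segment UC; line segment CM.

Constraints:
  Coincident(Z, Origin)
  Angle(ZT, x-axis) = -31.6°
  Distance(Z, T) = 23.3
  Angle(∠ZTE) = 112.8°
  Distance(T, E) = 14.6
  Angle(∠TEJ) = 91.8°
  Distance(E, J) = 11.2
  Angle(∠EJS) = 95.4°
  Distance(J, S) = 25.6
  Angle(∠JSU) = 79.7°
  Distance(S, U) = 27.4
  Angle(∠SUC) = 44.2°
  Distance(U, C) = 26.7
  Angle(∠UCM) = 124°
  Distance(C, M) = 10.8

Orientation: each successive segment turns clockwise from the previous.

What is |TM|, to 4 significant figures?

18.53

∠SUC = 44.2° gives UC at -147.7° from the x-axis; with |UC| = 26.7, C = (11.45, -19.60). ∠UCM = 124.0° gives CM at 156.3° from the x-axis; with |CM| = 10.8, M = (1.563, -15.26). Then |TM| = |M − T| = 18.53.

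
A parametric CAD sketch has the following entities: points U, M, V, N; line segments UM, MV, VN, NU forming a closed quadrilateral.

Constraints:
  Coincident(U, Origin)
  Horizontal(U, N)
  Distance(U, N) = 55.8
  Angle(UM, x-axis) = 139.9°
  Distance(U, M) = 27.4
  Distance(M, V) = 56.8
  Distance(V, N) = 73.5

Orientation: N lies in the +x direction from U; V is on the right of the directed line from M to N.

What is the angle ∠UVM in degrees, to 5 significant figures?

24.974°

U is at the origin; UN is horizontal with |UN| = 55.8 and N in +x, so N = (55.8, 0). UM runs at 139.9° with |UM| = 27.4, so M = (-20.959, 17.649). V is determined by |MV| = 56.8 and |VN| = 73.5 together: it lies at the intersection of circle(M, 56.8) and circle(N, 73.5). With |MN| = 78.762, the foot of the radical line on MN is 25.567 from M and the perpendicular offset is √(56.8² − 25.567²) = 50.721. Taking the right-of-MN solution: V = (-7.4075, -37.511).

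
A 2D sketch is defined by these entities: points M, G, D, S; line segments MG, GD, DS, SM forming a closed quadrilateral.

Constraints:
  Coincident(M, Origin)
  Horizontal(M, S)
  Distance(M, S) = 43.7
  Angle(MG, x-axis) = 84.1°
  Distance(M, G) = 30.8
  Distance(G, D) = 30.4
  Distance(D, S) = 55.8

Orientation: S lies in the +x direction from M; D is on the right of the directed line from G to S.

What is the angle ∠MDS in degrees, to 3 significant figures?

15.2°

M is at the origin; M and S share the same y with |MS| = 43.7 and S in +x, so S = (43.7, 0). MG runs at 84.1° with |MG| = 30.8, so G = (3.17, 30.6). D is determined by |GD| = 30.4 and |DS| = 55.8 together: it lies at the intersection of circle(G, 30.4) and circle(S, 55.8). With |GS| = 50.8, the foot of the radical line on GS is 3.86 from G and the perpendicular offset is √(30.4² − 3.86²) = 30.2. Taking the right-of-GS solution: D = (-11.9, 4.25).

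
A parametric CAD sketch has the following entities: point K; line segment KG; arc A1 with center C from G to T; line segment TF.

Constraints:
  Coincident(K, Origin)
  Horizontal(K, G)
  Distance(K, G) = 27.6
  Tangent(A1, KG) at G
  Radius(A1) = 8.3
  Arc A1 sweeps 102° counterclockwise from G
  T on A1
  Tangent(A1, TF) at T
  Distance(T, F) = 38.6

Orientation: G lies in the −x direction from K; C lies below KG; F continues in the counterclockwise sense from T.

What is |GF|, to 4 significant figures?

47.78

K is at the origin; KG is horizontal with |KG| = 27.6 and G on the −x side, so G = (-27.60, 0.000). Since A1 is tangent to KG there, CG ⟂ KG, so C = G + (0, -8.3) = (-27.60, -8.300). On A1, G sits at bearing 90° from C; a 102° counterclockwise sweep puts T at bearing 192°, so T = C + 8.3·(cos 192°, sin 192°) = (-35.72, -10.03). The tangent condition forces CT to be normal to TF, so TF runs along (−sin 192°, cos 192°); with |TF| = 38.6, F = (-27.69, -47.78). Then |GF| = |F − G| = 47.78.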